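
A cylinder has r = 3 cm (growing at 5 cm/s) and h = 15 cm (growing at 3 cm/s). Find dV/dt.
477π cm³/s

V = πr²h
dV/dt = 2πrh·dr/dt + πr²·dh/dt
= 2π(3)(15)(5) + π(3)²(3)
= 477π cm³/s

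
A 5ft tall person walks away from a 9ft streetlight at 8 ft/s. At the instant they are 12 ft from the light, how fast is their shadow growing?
10 ft/s

By similar triangles: 9/(x+s) = 5/s
Solving: s = 5x/4
ds/dt = 5/4 · dx/dt = 5/4 · 8 = 10 ft/s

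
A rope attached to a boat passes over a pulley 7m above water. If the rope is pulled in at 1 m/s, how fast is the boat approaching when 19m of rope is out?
19√78/156 ≈ 1.076 m/s

rope² = x² + 7²
x = √(19² - 7²) = 2√78
dx/dt = (rope/x) · d(rope)/dt = (19/(2√78)) · (-1) = -19√78/156 m/s
The boat approaches at 19√78/156 ≈ 1.076 m/s.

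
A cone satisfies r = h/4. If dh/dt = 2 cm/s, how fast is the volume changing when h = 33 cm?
1089π/8 cm³/s

V = (1/3)π(h/4)²h = πh³/48
dV/dt = πh²/16 · 2
At h = 33: dV/dt = 1089π/8 cm³/s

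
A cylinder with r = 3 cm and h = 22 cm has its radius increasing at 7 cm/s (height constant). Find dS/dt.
392π cm²/s

S = 2πrh + 2πr² (lateral + bases)
dS/dt = (2πh + 4πr)·dr/dt = (2π·22 + 4π·3)·7
= 392π cm²/s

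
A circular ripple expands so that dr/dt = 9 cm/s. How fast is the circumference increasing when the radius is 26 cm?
18π cm/s

C = 2πr
dC/dt = 2π · dr/dt = 2π · 9 = 18π cm/s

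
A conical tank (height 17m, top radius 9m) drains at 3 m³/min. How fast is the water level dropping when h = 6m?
289/(972π) ≈ 0.09464 m/min

r/h = 9/17, so r = (9/17)h
V = (1/3)πr²h = (1/3)π((9/17)h)²h = (27/289)πh³
dV/dh = (81/289)πh²
dh/dt = (dV/dt)/(dV/dh) = -3/((81/289)π·6²) = -289/(972π) m/min
The level is dropping at 289/(972π) ≈ 0.09464 m/min.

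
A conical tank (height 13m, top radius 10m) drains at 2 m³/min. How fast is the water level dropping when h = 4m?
169/(800π) ≈ 0.06724 m/min

r/h = 10/13, so r = (10/13)h
V = (1/3)πr²h = (1/3)π((10/13)h)²h = (100/507)πh³
dV/dh = (100/169)πh²
dh/dt = (dV/dt)/(dV/dh) = -2/((100/169)π·4²) = -169/(800π) m/min
The level is dropping at 169/(800π) ≈ 0.06724 m/min.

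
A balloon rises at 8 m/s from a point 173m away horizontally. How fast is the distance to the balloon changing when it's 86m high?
688√1493/7465 ≈ 3.561 m/s

z² = 173² + y²
z = √(173² + 86²) = 5√1493
dz/dt = y/z · dy/dt = 86/(5√1493) · 8 = 688√1493/7465 ≈ 3.561 m/s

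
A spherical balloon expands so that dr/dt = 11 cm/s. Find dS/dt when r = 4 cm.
352π cm²/s

S = 4πr²
dS/dt = dS/dr · dr/dt = 8πr · 11
At r = 4: dS/dt = 352π cm²/s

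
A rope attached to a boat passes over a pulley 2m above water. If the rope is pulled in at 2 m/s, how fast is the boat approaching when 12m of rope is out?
12√35/35 ≈ 2.028 m/s

rope² = x² + 2²
x = √(12² - 2²) = 2√35
dx/dt = (rope/x) · d(rope)/dt = (12/(2√35)) · (-2) = -12√35/35 m/s
The boat approaches at 12√35/35 ≈ 2.028 m/s.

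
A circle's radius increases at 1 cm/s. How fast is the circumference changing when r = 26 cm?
2π cm/s

C = 2πr
dC/dt = 2π · dr/dt = 2π · 1 = 2π cm/s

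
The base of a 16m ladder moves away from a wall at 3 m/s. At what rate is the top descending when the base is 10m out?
5√39/13 ≈ 2.402 m/s

x² + y² = 16²
2x·dx/dt + 2y·dy/dt = 0
dy/dt = -x/y · dx/dt = -10/(2√39) · 3 = -5√39/13 m/s
The top is descending at 5√39/13 ≈ 2.402 m/s.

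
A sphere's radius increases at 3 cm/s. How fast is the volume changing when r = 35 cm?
14700π cm³/s

V = (4/3)πr³
dV/dt = dV/dr · dr/dt = 4πr² · 3
At r = 35: dV/dt = 14700π cm³/s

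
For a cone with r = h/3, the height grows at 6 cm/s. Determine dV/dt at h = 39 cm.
1014π cm³/s

V = (1/3)π(h/3)²h = πh³/27
dV/dt = πh²/9 · 6
At h = 39: dV/dt = 1014π cm³/s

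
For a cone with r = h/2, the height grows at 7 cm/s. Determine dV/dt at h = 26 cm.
1183π cm³/s

V = (1/3)π(h/2)²h = πh³/12
dV/dt = πh²/4 · 7
At h = 26: dV/dt = 1183π cm³/s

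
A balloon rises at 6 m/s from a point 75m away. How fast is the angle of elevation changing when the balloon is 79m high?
0.037923 rad/s

tan(θ) = y/75
sec²(θ) · dθ/dt = (1/75) · dy/dt
dθ/dt = cos²(θ)/75 · 6 = 75/(75² + 79²) · 6
dθ/dt = 0.037923 rad/s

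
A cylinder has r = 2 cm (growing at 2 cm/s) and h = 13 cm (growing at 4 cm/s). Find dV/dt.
120π cm³/s

V = πr²h
dV/dt = 2πrh·dr/dt + πr²·dh/dt
= 2π(2)(13)(2) + π(2)²(4)
= 120π cm³/s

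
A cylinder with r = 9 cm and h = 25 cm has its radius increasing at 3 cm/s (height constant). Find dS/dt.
258π cm²/s

S = 2πrh + 2πr² (lateral + bases)
dS/dt = (2πh + 4πr)·dr/dt = (2π·25 + 4π·9)·3
= 258π cm²/s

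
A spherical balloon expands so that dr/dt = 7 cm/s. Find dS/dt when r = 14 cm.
784π cm²/s

S = 4πr²
dS/dt = dS/dr · dr/dt = 8πr · 7
At r = 14: dS/dt = 784π cm²/s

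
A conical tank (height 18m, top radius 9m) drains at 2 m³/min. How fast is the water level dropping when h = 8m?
1/(8π) ≈ 0.03979 m/min

r/h = 9/18, so r = (1/2)h
V = (1/3)πr²h = (1/3)π((1/2)h)²h = (1/12)πh³
dV/dh = (1/4)πh²
dh/dt = (dV/dt)/(dV/dh) = -2/((1/4)π·8²) = -1/(8π) m/min
The level is dropping at 1/(8π) ≈ 0.03979 m/min.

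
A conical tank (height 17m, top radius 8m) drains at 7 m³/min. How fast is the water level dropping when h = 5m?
2023/(1600π) ≈ 0.4025 m/min

r/h = 8/17, so r = (8/17)h
V = (1/3)πr²h = (1/3)π((8/17)h)²h = (64/867)πh³
dV/dh = (64/289)πh²
dh/dt = (dV/dt)/(dV/dh) = -7/((64/289)π·5²) = -2023/(1600π) m/min
The level is dropping at 2023/(1600π) ≈ 0.4025 m/min.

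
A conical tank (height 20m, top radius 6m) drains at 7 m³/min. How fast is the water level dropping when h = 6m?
175/(81π) ≈ 0.6877 m/min

r/h = 6/20, so r = (3/10)h
V = (1/3)πr²h = (1/3)π((3/10)h)²h = (3/100)πh³
dV/dh = (9/100)πh²
dh/dt = (dV/dt)/(dV/dh) = -7/((9/100)π·6²) = -175/(81π) m/min
The level is dropping at 175/(81π) ≈ 0.6877 m/min.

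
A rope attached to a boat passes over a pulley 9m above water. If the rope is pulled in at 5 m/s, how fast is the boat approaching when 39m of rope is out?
13√10/8 ≈ 5.139 m/s

rope² = x² + 9²
x = √(39² - 9²) = 12√10
dx/dt = (rope/x) · d(rope)/dt = (39/(12√10)) · (-5) = -13√10/8 m/s
The boat approaches at 13√10/8 ≈ 5.139 m/s.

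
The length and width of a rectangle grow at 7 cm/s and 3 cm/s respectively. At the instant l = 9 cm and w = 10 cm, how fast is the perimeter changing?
20 cm/s

P = 2(l + w)
dP/dt = 2(dl/dt + dw/dt) = 2(7 + 3) = 20 cm/s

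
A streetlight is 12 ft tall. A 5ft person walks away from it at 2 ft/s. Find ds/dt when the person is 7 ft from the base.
10/7 ft/s

By similar triangles: 12/(x+s) = 5/s
Solving: s = 5x/7
ds/dt = 5/7 · dx/dt = 5/7 · 2 = 10/7 ft/s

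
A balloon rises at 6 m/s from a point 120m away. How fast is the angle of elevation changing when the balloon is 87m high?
0.032773 rad/s

tan(θ) = y/120
sec²(θ) · dθ/dt = (1/120) · dy/dt
dθ/dt = cos²(θ)/120 · 6 = 120/(120² + 87²) · 6
dθ/dt = 0.032773 rad/s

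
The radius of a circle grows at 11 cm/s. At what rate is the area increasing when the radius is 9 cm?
198π cm²/s

A = πr²
dA/dt = 2πr · dr/dt = 2π(9)(11) = 198π cm²/s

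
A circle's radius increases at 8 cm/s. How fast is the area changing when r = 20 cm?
320π cm²/s

A = πr²
dA/dt = 2πr · dr/dt = 2π(20)(8) = 320π cm²/s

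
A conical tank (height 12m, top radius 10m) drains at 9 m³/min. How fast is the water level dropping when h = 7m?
324/(1225π) ≈ 0.08419 m/min

r/h = 10/12, so r = (5/6)h
V = (1/3)πr²h = (1/3)π((5/6)h)²h = (25/108)πh³
dV/dh = (25/36)πh²
dh/dt = (dV/dt)/(dV/dh) = -9/((25/36)π·7²) = -324/(1225π) m/min
The level is dropping at 324/(1225π) ≈ 0.08419 m/min.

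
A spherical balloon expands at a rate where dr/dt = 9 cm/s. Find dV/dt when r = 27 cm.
26244π cm³/s

V = (4/3)πr³
dV/dt = dV/dr · dr/dt = 4πr² · 9
At r = 27: dV/dt = 26244π cm³/s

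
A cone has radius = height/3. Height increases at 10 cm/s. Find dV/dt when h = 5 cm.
250π/9 cm³/s

V = (1/3)π(h/3)²h = πh³/27
dV/dt = πh²/9 · 10
At h = 5: dV/dt = 250π/9 cm³/s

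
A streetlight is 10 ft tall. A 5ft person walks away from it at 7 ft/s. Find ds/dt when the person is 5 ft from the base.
7 ft/s

By similar triangles: 10/(x+s) = 5/s
Solving: s = 5x/5
ds/dt = 5/5 · dx/dt = 1 · 7 = 7 ft/s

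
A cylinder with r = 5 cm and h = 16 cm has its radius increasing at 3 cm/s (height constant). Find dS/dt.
156π cm²/s

S = 2πrh + 2πr² (lateral + bases)
dS/dt = (2πh + 4πr)·dr/dt = (2π·16 + 4π·5)·3
= 156π cm²/s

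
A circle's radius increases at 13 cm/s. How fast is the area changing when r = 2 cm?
52π cm²/s

A = πr²
dA/dt = 2πr · dr/dt = 2π(2)(13) = 52π cm²/s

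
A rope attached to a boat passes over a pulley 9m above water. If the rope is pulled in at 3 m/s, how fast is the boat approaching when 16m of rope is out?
48√7/35 ≈ 3.628 m/s

rope² = x² + 9²
x = √(16² - 9²) = 5√7
dx/dt = (rope/x) · d(rope)/dt = (16/(5√7)) · (-3) = -48√7/35 m/s
The boat approaches at 48√7/35 ≈ 3.628 m/s.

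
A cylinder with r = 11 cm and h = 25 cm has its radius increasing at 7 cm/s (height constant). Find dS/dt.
658π cm²/s

S = 2πrh + 2πr² (lateral + bases)
dS/dt = (2πh + 4πr)·dr/dt = (2π·25 + 4π·11)·7
= 658π cm²/s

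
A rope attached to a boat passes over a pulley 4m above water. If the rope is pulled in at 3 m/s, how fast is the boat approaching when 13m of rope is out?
13√17/17 ≈ 3.153 m/s

rope² = x² + 4²
x = √(13² - 4²) = 3√17
dx/dt = (rope/x) · d(rope)/dt = (13/(3√17)) · (-3) = -13√17/17 m/s
The boat approaches at 13√17/17 ≈ 3.153 m/s.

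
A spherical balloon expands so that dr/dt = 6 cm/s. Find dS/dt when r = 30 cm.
1440π cm²/s

S = 4πr²
dS/dt = dS/dr · dr/dt = 8πr · 6
At r = 30: dS/dt = 1440π cm²/s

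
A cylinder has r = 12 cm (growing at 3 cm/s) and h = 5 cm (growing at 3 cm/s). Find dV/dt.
792π cm³/s

V = πr²h
dV/dt = 2πrh·dr/dt + πr²·dh/dt
= 2π(12)(5)(3) + π(12)²(3)
= 792π cm³/s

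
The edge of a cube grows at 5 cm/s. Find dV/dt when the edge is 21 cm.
6615 cm³/s

V = s³
dV/dt = 3s² · ds/dt = 3·21²·5 = 6615 cm³/s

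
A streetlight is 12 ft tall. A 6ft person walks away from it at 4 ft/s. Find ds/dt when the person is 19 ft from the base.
4 ft/s

By similar triangles: 12/(x+s) = 6/s
Solving: s = 6x/6
ds/dt = 6/6 · dx/dt = 1 · 4 = 4 ft/s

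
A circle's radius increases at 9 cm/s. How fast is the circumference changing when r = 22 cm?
18π cm/s

C = 2πr
dC/dt = 2π · dr/dt = 2π · 9 = 18π cm/s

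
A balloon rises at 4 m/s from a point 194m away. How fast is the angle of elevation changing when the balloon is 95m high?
0.016631 rad/s

tan(θ) = y/194
sec²(θ) · dθ/dt = (1/194) · dy/dt
dθ/dt = cos²(θ)/194 · 4 = 194/(194² + 95²) · 4
dθ/dt = 0.016631 rad/s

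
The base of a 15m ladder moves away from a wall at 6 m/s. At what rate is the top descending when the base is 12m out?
8 m/s

x² + y² = 15²
2x·dx/dt + 2y·dy/dt = 0
dy/dt = -x/y · dx/dt = -12/9 · 6 = -8 m/s
The top is descending at 8 m/s.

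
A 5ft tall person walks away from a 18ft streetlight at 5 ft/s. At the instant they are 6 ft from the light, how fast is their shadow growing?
25/13 ft/s

By similar triangles: 18/(x+s) = 5/s
Solving: s = 5x/13
ds/dt = 5/13 · dx/dt = 5/13 · 5 = 25/13 ft/s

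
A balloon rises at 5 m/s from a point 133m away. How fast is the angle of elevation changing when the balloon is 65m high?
0.030346 rad/s

tan(θ) = y/133
sec²(θ) · dθ/dt = (1/133) · dy/dt
dθ/dt = cos²(θ)/133 · 5 = 133/(133² + 65²) · 5
dθ/dt = 0.030346 rad/s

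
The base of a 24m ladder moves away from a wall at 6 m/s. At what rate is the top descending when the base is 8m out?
3√2/2 ≈ 2.121 m/s

x² + y² = 24²
2x·dx/dt + 2y·dy/dt = 0
dy/dt = -x/y · dx/dt = -8/(16√2) · 6 = -3√2/2 m/s
The top is descending at 3√2/2 ≈ 2.121 m/s.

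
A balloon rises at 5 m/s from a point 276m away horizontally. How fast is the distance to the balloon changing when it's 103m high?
103√86785/17357 ≈ 1.748 m/s

z² = 276² + y²
z = √(276² + 103²) = √86785
dz/dt = y/z · dy/dt = 103/√86785 · 5 = 103√86785/17357 ≈ 1.748 m/s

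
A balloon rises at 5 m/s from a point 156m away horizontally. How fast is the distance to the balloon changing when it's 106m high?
265√8893/8893 ≈ 2.81 m/s

z² = 156² + y²
z = √(156² + 106²) = 2√8893
dz/dt = y/z · dy/dt = 106/(2√8893) · 5 = 265√8893/8893 ≈ 2.81 m/s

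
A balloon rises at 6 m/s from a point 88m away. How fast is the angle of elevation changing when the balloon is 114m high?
0.025458 rad/s

tan(θ) = y/88
sec²(θ) · dθ/dt = (1/88) · dy/dt
dθ/dt = cos²(θ)/88 · 6 = 88/(88² + 114²) · 6
dθ/dt = 0.025458 rad/s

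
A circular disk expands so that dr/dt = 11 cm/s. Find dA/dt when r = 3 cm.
66π cm²/s

A = πr²
dA/dt = 2πr · dr/dt = 2π(3)(11) = 66π cm²/s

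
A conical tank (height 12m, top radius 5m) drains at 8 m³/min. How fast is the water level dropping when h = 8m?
18/(25π) ≈ 0.2292 m/min

r/h = 5/12, so r = (5/12)h
V = (1/3)πr²h = (1/3)π((5/12)h)²h = (25/432)πh³
dV/dh = (25/144)πh²
dh/dt = (dV/dt)/(dV/dh) = -8/((25/144)π·8²) = -18/(25π) m/min
The level is dropping at 18/(25π) ≈ 0.2292 m/min.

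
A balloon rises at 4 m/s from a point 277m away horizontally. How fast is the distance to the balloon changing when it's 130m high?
520√93629/93629 ≈ 1.699 m/s

z² = 277² + y²
z = √(277² + 130²) = √93629
dz/dt = y/z · dy/dt = 130/√93629 · 4 = 520√93629/93629 ≈ 1.699 m/s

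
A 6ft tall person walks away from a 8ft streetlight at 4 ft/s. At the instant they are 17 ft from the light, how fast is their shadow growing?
12 ft/s

By similar triangles: 8/(x+s) = 6/s
Solving: s = 6x/2
ds/dt = 6/2 · dx/dt = 3 · 4 = 12 ft/s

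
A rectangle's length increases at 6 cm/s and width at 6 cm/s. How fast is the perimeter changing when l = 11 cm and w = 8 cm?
24 cm/s

P = 2(l + w)
dP/dt = 2(dl/dt + dw/dt) = 2(6 + 6) = 24 cm/s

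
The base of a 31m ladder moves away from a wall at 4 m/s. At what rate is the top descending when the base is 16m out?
64√705/705 ≈ 2.41 m/s

x² + y² = 31²
2x·dx/dt + 2y·dy/dt = 0
dy/dt = -x/y · dx/dt = -16/√705 · 4 = -64√705/705 m/s
The top is descending at 64√705/705 ≈ 2.41 m/s.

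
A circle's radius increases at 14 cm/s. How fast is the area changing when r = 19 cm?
532π cm²/s

A = πr²
dA/dt = 2πr · dr/dt = 2π(19)(14) = 532π cm²/s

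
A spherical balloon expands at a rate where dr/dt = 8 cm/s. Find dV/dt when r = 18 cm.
10368π cm³/s

V = (4/3)πr³
dV/dt = dV/dr · dr/dt = 4πr² · 8
At r = 18: dV/dt = 10368π cm³/s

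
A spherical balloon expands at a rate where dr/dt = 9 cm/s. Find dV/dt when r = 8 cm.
2304π cm³/s

V = (4/3)πr³
dV/dt = dV/dr · dr/dt = 4πr² · 9
At r = 8: dV/dt = 2304π cm³/s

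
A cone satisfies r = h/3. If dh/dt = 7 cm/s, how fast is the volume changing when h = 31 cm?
6727π/9 cm³/s

V = (1/3)π(h/3)²h = πh³/27
dV/dt = πh²/9 · 7
At h = 31: dV/dt = 6727π/9 cm³/s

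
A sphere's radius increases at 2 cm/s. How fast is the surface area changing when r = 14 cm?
224π cm²/s

S = 4πr²
dS/dt = dS/dr · dr/dt = 8πr · 2
At r = 14: dS/dt = 224π cm²/s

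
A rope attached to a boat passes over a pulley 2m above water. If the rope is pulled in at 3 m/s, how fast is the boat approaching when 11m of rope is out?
11√13/13 ≈ 3.051 m/s

rope² = x² + 2²
x = √(11² - 2²) = 3√13
dx/dt = (rope/x) · d(rope)/dt = (11/(3√13)) · (-3) = -11√13/13 m/s
The boat approaches at 11√13/13 ≈ 3.051 m/s.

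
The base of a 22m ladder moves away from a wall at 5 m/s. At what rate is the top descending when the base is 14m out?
35√2/12 ≈ 4.125 m/s

x² + y² = 22²
2x·dx/dt + 2y·dy/dt = 0
dy/dt = -x/y · dx/dt = -14/(12√2) · 5 = -35√2/12 m/s
The top is descending at 35√2/12 ≈ 4.125 m/s.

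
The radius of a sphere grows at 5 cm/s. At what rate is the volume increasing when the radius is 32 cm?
20480π cm³/s

V = (4/3)πr³
dV/dt = dV/dr · dr/dt = 4πr² · 5
At r = 32: dV/dt = 20480π cm³/s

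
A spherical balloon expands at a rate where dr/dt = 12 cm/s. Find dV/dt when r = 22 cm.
23232π cm³/s

V = (4/3)πr³
dV/dt = dV/dr · dr/dt = 4πr² · 12
At r = 22: dV/dt = 23232π cm³/s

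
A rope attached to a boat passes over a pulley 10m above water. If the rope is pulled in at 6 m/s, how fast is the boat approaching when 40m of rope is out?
8√15/5 ≈ 6.197 m/s

rope² = x² + 10²
x = √(40² - 10²) = 10√15
dx/dt = (rope/x) · d(rope)/dt = (40/(10√15)) · (-6) = -8√15/5 m/s
The boat approaches at 8√15/5 ≈ 6.197 m/s.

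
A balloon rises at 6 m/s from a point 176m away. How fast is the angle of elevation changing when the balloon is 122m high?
0.023027 rad/s

tan(θ) = y/176
sec²(θ) · dθ/dt = (1/176) · dy/dt
dθ/dt = cos²(θ)/176 · 6 = 176/(176² + 122²) · 6
dθ/dt = 0.023027 rad/s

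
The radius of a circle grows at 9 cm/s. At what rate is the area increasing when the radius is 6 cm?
108π cm²/s

A = πr²
dA/dt = 2πr · dr/dt = 2π(6)(9) = 108π cm²/s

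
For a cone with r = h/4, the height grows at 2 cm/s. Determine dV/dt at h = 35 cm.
1225π/8 cm³/s

V = (1/3)π(h/4)²h = πh³/48
dV/dt = πh²/16 · 2
At h = 35: dV/dt = 1225π/8 cm³/s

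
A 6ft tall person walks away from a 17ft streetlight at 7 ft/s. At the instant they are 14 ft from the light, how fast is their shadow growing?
42/11 ft/s

By similar triangles: 17/(x+s) = 6/s
Solving: s = 6x/11
ds/dt = 6/11 · dx/dt = 6/11 · 7 = 42/11 ft/s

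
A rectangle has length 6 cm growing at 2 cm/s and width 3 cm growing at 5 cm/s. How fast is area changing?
36 cm²/s

A = lw
dA/dt = w·dl/dt + l·dw/dt = 3·2 + 6·5 = 36 cm²/s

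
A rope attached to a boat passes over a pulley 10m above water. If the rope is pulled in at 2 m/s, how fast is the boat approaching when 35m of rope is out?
14√5/15 ≈ 2.087 m/s

rope² = x² + 10²
x = √(35² - 10²) = 15√5
dx/dt = (rope/x) · d(rope)/dt = (35/(15√5)) · (-2) = -14√5/15 m/s
The boat approaches at 14√5/15 ≈ 2.087 m/s.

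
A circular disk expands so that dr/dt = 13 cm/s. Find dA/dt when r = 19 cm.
494π cm²/s

A = πr²
dA/dt = 2πr · dr/dt = 2π(19)(13) = 494π cm²/s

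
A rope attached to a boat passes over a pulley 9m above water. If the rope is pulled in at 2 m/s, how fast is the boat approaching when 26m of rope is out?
52√595/595 ≈ 2.132 m/s

rope² = x² + 9²
x = √(26² - 9²) = √595
dx/dt = (rope/x) · d(rope)/dt = (26/√595) · (-2) = -52√595/595 m/s
The boat approaches at 52√595/595 ≈ 2.132 m/s.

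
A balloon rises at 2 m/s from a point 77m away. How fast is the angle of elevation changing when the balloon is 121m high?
0.007487 rad/s

tan(θ) = y/77
sec²(θ) · dθ/dt = (1/77) · dy/dt
dθ/dt = cos²(θ)/77 · 2 = 77/(77² + 121²) · 2
dθ/dt = 0.007487 rad/s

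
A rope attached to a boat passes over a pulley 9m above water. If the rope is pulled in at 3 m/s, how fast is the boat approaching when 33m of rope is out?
33√7/28 ≈ 3.118 m/s

rope² = x² + 9²
x = √(33² - 9²) = 12√7
dx/dt = (rope/x) · d(rope)/dt = (33/(12√7)) · (-3) = -33√7/28 m/s
The boat approaches at 33√7/28 ≈ 3.118 m/s.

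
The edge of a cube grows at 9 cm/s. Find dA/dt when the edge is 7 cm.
756 cm²/s

A = 6s²
dA/dt = 12s · ds/dt = 12·7·9 = 756 cm²/s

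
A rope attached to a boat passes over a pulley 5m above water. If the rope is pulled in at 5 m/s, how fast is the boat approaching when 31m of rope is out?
155√26/156 ≈ 5.066 m/s

rope² = x² + 5²
x = √(31² - 5²) = 6√26
dx/dt = (rope/x) · d(rope)/dt = (31/(6√26)) · (-5) = -155√26/156 m/s
The boat approaches at 155√26/156 ≈ 5.066 m/s.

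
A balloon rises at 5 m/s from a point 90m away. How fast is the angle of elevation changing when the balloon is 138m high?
0.016578 rad/s

tan(θ) = y/90
sec²(θ) · dθ/dt = (1/90) · dy/dt
dθ/dt = cos²(θ)/90 · 5 = 90/(90² + 138²) · 5
dθ/dt = 0.016578 rad/s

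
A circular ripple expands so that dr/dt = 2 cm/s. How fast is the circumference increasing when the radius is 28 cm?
4π cm/s

C = 2πr
dC/dt = 2π · dr/dt = 2π · 2 = 4π cm/s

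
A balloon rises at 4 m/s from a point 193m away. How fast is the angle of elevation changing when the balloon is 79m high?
0.017751 rad/s

tan(θ) = y/193
sec²(θ) · dθ/dt = (1/193) · dy/dt
dθ/dt = cos²(θ)/193 · 4 = 193/(193² + 79²) · 4
dθ/dt = 0.017751 rad/s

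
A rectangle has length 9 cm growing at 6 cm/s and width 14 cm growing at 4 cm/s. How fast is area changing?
120 cm²/s

A = lw
dA/dt = w·dl/dt + l·dw/dt = 14·6 + 9·4 = 120 cm²/s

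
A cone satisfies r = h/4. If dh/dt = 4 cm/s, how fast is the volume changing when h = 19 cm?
361π/4 cm³/s

V = (1/3)π(h/4)²h = πh³/48
dV/dt = πh²/16 · 4
At h = 19: dV/dt = 361π/4 cm³/s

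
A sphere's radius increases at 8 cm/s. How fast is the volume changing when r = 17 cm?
9248π cm³/s

V = (4/3)πr³
dV/dt = dV/dr · dr/dt = 4πr² · 8
At r = 17: dV/dt = 9248π cm³/s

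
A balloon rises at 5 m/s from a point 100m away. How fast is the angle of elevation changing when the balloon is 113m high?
0.02196 rad/s

tan(θ) = y/100
sec²(θ) · dθ/dt = (1/100) · dy/dt
dθ/dt = cos²(θ)/100 · 5 = 100/(100² + 113²) · 5
dθ/dt = 0.02196 rad/s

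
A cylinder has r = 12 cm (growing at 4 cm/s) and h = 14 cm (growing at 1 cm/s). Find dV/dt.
1488π cm³/s

V = πr²h
dV/dt = 2πrh·dr/dt + πr²·dh/dt
= 2π(12)(14)(4) + π(12)²(1)
= 1488π cm³/s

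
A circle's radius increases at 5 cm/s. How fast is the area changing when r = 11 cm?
110π cm²/s

A = πr²
dA/dt = 2πr · dr/dt = 2π(11)(5) = 110π cm²/s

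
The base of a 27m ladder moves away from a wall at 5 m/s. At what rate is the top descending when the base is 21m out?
35√2/8 ≈ 6.187 m/s

x² + y² = 27²
2x·dx/dt + 2y·dy/dt = 0
dy/dt = -x/y · dx/dt = -21/(12√2) · 5 = -35√2/8 m/s
The top is descending at 35√2/8 ≈ 6.187 m/s.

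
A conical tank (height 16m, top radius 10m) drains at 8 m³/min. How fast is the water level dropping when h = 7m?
512/(1225π) ≈ 0.133 m/min

r/h = 10/16, so r = (5/8)h
V = (1/3)πr²h = (1/3)π((5/8)h)²h = (25/192)πh³
dV/dh = (25/64)πh²
dh/dt = (dV/dt)/(dV/dh) = -8/((25/64)π·7²) = -512/(1225π) m/min
The level is dropping at 512/(1225π) ≈ 0.133 m/min.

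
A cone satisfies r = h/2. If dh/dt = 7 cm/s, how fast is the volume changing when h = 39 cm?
10647π/4 cm³/s

V = (1/3)π(h/2)²h = πh³/12
dV/dt = πh²/4 · 7
At h = 39: dV/dt = 10647π/4 cm³/s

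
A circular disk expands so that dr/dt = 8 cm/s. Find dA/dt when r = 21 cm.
336π cm²/s

A = πr²
dA/dt = 2πr · dr/dt = 2π(21)(8) = 336π cm²/s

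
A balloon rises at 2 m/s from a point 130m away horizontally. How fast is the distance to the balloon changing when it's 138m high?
69√8986/4493 ≈ 1.456 m/s

z² = 130² + y²
z = √(130² + 138²) = 2√8986
dz/dt = y/z · dy/dt = 138/(2√8986) · 2 = 69√8986/4493 ≈ 1.456 m/s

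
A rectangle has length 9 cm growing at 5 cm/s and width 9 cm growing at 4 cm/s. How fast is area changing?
81 cm²/s

A = lw
dA/dt = w·dl/dt + l·dw/dt = 9·5 + 9·4 = 81 cm²/s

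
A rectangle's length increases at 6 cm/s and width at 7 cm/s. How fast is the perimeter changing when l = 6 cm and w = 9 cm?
26 cm/s

P = 2(l + w)
dP/dt = 2(dl/dt + dw/dt) = 2(6 + 7) = 26 cm/s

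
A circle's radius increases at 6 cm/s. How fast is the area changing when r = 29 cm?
348π cm²/s

A = πr²
dA/dt = 2πr · dr/dt = 2π(29)(6) = 348π cm²/s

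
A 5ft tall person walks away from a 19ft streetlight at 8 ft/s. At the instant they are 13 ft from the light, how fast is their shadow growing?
20/7 ft/s

By similar triangles: 19/(x+s) = 5/s
Solving: s = 5x/14
ds/dt = 5/14 · dx/dt = 5/14 · 8 = 20/7 ft/s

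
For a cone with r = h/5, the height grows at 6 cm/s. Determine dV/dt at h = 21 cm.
2646π/25 cm³/s

V = (1/3)π(h/5)²h = πh³/75
dV/dt = πh²/25 · 6
At h = 21: dV/dt = 2646π/25 cm³/s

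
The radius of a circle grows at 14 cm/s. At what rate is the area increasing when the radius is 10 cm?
280π cm²/s

A = πr²
dA/dt = 2πr · dr/dt = 2π(10)(14) = 280π cm²/s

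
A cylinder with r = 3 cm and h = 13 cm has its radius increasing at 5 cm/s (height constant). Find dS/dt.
190π cm²/s

S = 2πrh + 2πr² (lateral + bases)
dS/dt = (2πh + 4πr)·dr/dt = (2π·13 + 4π·3)·5
= 190π cm²/s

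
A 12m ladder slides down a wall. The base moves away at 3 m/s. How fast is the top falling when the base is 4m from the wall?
3√2/4 ≈ 1.061 m/s

x² + y² = 12²
2x·dx/dt + 2y·dy/dt = 0
dy/dt = -x/y · dx/dt = -4/(8√2) · 3 = -3√2/4 m/s
The top is descending at 3√2/4 ≈ 1.061 m/s.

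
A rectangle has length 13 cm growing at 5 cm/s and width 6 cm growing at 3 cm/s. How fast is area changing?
69 cm²/s

A = lw
dA/dt = w·dl/dt + l·dw/dt = 6·5 + 13·3 = 69 cm²/s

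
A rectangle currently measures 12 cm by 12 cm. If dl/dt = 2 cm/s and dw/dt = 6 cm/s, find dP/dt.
16 cm/s

P = 2(l + w)
dP/dt = 2(dl/dt + dw/dt) = 2(2 + 6) = 16 cm/s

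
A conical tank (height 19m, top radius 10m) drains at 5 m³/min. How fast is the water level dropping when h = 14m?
361/(3920π) ≈ 0.02931 m/min

r/h = 10/19, so r = (10/19)h
V = (1/3)πr²h = (1/3)π((10/19)h)²h = (100/1083)πh³
dV/dh = (100/361)πh²
dh/dt = (dV/dt)/(dV/dh) = -5/((100/361)π·14²) = -361/(3920π) m/min
The level is dropping at 361/(3920π) ≈ 0.02931 m/min.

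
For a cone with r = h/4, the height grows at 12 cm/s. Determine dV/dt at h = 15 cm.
675π/4 cm³/s

V = (1/3)π(h/4)²h = πh³/48
dV/dt = πh²/16 · 12
At h = 15: dV/dt = 675π/4 cm³/s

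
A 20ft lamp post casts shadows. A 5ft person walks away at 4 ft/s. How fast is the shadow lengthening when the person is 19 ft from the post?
4/3 ft/s

By similar triangles: 20/(x+s) = 5/s
Solving: s = 5x/15
ds/dt = 5/15 · dx/dt = 1/3 · 4 = 4/3 ft/s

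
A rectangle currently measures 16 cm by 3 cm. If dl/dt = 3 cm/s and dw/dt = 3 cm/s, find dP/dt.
12 cm/s

P = 2(l + w)
dP/dt = 2(dl/dt + dw/dt) = 2(3 + 3) = 12 cm/s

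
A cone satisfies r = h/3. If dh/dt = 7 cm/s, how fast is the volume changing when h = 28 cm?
5488π/9 cm³/s

V = (1/3)π(h/3)²h = πh³/27
dV/dt = πh²/9 · 7
At h = 28: dV/dt = 5488π/9 cm³/s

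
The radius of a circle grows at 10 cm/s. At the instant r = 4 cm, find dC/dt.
20π cm/s

C = 2πr
dC/dt = 2π · dr/dt = 2π · 10 = 20π cm/s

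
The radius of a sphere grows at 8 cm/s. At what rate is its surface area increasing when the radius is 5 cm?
320π cm²/s

S = 4πr²
dS/dt = dS/dr · dr/dt = 8πr · 8
At r = 5: dS/dt = 320π cm²/s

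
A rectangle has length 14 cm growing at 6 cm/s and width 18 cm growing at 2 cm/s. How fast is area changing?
136 cm²/s

A = lw
dA/dt = w·dl/dt + l·dw/dt = 18·6 + 14·2 = 136 cm²/s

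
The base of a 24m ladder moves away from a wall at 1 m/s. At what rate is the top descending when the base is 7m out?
7√527/527 ≈ 0.3049 m/s

x² + y² = 24²
2x·dx/dt + 2y·dy/dt = 0
dy/dt = -x/y · dx/dt = -7/√527 · 1 = -7√527/527 m/s
The top is descending at 7√527/527 ≈ 0.3049 m/s.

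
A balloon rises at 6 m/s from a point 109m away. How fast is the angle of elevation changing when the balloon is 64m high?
0.040934 rad/s

tan(θ) = y/109
sec²(θ) · dθ/dt = (1/109) · dy/dt
dθ/dt = cos²(θ)/109 · 6 = 109/(109² + 64²) · 6
dθ/dt = 0.040934 rad/s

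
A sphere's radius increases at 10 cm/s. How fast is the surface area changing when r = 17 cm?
1360π cm²/s

S = 4πr²
dS/dt = dS/dr · dr/dt = 8πr · 10
At r = 17: dS/dt = 1360π cm²/s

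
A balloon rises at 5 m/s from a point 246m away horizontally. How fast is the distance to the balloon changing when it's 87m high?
29√7565/1513 ≈ 1.667 m/s

z² = 246² + y²
z = √(246² + 87²) = 3√7565
dz/dt = y/z · dy/dt = 87/(3√7565) · 5 = 29√7565/1513 ≈ 1.667 m/s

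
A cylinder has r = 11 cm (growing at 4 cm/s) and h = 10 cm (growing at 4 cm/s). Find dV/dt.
1364π cm³/s

V = πr²h
dV/dt = 2πrh·dr/dt + πr²·dh/dt
= 2π(11)(10)(4) + π(11)²(4)
= 1364π cm³/s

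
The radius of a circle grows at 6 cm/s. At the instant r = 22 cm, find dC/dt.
12π cm/s

C = 2πr
dC/dt = 2π · dr/dt = 2π · 6 = 12π cm/s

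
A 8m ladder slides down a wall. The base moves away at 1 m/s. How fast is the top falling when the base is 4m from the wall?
√3/3 ≈ 0.5774 m/s

x² + y² = 8²
2x·dx/dt + 2y·dy/dt = 0
dy/dt = -x/y · dx/dt = -4/(4√3) · 1 = -√3/3 m/s
The top is descending at √3/3 ≈ 0.5774 m/s.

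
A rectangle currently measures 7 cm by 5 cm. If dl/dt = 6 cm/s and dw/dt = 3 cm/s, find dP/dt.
18 cm/s

P = 2(l + w)
dP/dt = 2(dl/dt + dw/dt) = 2(6 + 3) = 18 cm/s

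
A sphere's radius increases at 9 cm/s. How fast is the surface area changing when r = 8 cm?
576π cm²/s

S = 4πr²
dS/dt = dS/dr · dr/dt = 8πr · 9
At r = 8: dS/dt = 576π cm²/s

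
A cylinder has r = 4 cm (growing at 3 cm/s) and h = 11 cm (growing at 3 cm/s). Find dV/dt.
312π cm³/s

V = πr²h
dV/dt = 2πrh·dr/dt + πr²·dh/dt
= 2π(4)(11)(3) + π(4)²(3)
= 312π cm³/s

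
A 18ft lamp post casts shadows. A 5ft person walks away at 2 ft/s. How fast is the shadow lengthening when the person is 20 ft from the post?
10/13 ft/s

By similar triangles: 18/(x+s) = 5/s
Solving: s = 5x/13
ds/dt = 5/13 · dx/dt = 5/13 · 2 = 10/13 ft/s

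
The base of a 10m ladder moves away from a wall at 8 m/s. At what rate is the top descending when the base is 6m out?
6 m/s

x² + y² = 10²
2x·dx/dt + 2y·dy/dt = 0
dy/dt = -x/y · dx/dt = -6/8 · 8 = -6 m/s
The top is descending at 6 m/s.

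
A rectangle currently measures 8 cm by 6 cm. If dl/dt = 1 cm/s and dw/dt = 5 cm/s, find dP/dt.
12 cm/s

P = 2(l + w)
dP/dt = 2(dl/dt + dw/dt) = 2(1 + 5) = 12 cm/s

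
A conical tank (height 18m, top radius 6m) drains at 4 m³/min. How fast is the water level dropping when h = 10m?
9/(25π) ≈ 0.1146 m/min

r/h = 6/18, so r = (1/3)h
V = (1/3)πr²h = (1/3)π((1/3)h)²h = (1/27)πh³
dV/dh = (1/9)πh²
dh/dt = (dV/dt)/(dV/dh) = -4/((1/9)π·10²) = -9/(25π) m/min
The level is dropping at 9/(25π) ≈ 0.1146 m/min.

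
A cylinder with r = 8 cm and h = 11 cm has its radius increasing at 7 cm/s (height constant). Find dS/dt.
378π cm²/s

S = 2πrh + 2πr² (lateral + bases)
dS/dt = (2πh + 4πr)·dr/dt = (2π·11 + 4π·8)·7
= 378π cm²/s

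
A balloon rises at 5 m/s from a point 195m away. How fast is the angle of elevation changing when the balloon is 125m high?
0.018173 rad/s

tan(θ) = y/195
sec²(θ) · dθ/dt = (1/195) · dy/dt
dθ/dt = cos²(θ)/195 · 5 = 195/(195² + 125²) · 5
dθ/dt = 0.018173 rad/s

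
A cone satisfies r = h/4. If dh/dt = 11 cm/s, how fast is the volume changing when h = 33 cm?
11979π/16 cm³/s

V = (1/3)π(h/4)²h = πh³/48
dV/dt = πh²/16 · 11
At h = 33: dV/dt = 11979π/16 cm³/s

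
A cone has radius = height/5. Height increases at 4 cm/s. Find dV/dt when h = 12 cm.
576π/25 cm³/s

V = (1/3)π(h/5)²h = πh³/75
dV/dt = πh²/25 · 4
At h = 12: dV/dt = 576π/25 cm³/s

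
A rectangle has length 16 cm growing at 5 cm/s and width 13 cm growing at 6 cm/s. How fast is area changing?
161 cm²/s

A = lw
dA/dt = w·dl/dt + l·dw/dt = 13·5 + 16·6 = 161 cm²/s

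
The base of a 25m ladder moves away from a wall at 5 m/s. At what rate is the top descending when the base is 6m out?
30√589/589 ≈ 1.236 m/s

x² + y² = 25²
2x·dx/dt + 2y·dy/dt = 0
dy/dt = -x/y · dx/dt = -6/√589 · 5 = -30√589/589 m/s
The top is descending at 30√589/589 ≈ 1.236 m/s.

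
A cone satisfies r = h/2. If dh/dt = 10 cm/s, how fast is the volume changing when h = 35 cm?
6125π/2 cm³/s

V = (1/3)π(h/2)²h = πh³/12
dV/dt = πh²/4 · 10
At h = 35: dV/dt = 6125π/2 cm³/s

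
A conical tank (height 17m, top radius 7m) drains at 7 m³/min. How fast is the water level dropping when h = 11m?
289/(847π) ≈ 0.1086 m/min

r/h = 7/17, so r = (7/17)h
V = (1/3)πr²h = (1/3)π((7/17)h)²h = (49/867)πh³
dV/dh = (49/289)πh²
dh/dt = (dV/dt)/(dV/dh) = -7/((49/289)π·11²) = -289/(847π) m/min
The level is dropping at 289/(847π) ≈ 0.1086 m/min.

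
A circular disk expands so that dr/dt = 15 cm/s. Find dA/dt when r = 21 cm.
630π cm²/s

A = πr²
dA/dt = 2πr · dr/dt = 2π(21)(15) = 630π cm²/s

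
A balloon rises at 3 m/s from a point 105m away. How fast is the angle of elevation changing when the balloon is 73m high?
0.019261 rad/s

tan(θ) = y/105
sec²(θ) · dθ/dt = (1/105) · dy/dt
dθ/dt = cos²(θ)/105 · 3 = 105/(105² + 73²) · 3
dθ/dt = 0.019261 rad/s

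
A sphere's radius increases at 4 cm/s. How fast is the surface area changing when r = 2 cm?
64π cm²/s

S = 4πr²
dS/dt = dS/dr · dr/dt = 8πr · 4
At r = 2: dS/dt = 64π cm²/s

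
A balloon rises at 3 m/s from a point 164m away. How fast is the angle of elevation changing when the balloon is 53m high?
0.016563 rad/s

tan(θ) = y/164
sec²(θ) · dθ/dt = (1/164) · dy/dt
dθ/dt = cos²(θ)/164 · 3 = 164/(164² + 53²) · 3
dθ/dt = 0.016563 rad/s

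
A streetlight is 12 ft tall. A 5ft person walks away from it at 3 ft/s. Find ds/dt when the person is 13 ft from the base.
15/7 ft/s

By similar triangles: 12/(x+s) = 5/s
Solving: s = 5x/7
ds/dt = 5/7 · dx/dt = 5/7 · 3 = 15/7 ft/s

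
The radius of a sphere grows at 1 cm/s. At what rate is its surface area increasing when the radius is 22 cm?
176π cm²/s

S = 4πr²
dS/dt = dS/dr · dr/dt = 8πr · 1
At r = 22: dS/dt = 176π cm²/s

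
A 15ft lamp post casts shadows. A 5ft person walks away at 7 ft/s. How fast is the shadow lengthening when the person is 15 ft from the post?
7/2 ft/s

By similar triangles: 15/(x+s) = 5/s
Solving: s = 5x/10
ds/dt = 5/10 · dx/dt = 1/2 · 7 = 7/2 ft/s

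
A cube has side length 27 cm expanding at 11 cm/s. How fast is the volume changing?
24057 cm³/s

V = s³
dV/dt = 3s² · ds/dt = 3·27²·11 = 24057 cm³/s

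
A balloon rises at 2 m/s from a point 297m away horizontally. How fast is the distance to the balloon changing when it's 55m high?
5√754/377 ≈ 0.3642 m/s

z² = 297² + y²
z = √(297² + 55²) = 11√754
dz/dt = y/z · dy/dt = 55/(11√754) · 2 = 5√754/377 ≈ 0.3642 m/s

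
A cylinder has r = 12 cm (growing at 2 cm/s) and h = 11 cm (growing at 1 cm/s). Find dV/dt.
672π cm³/s

V = πr²h
dV/dt = 2πrh·dr/dt + πr²·dh/dt
= 2π(12)(11)(2) + π(12)²(1)
= 672π cm³/s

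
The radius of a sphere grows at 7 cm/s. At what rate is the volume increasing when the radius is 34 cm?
32368π cm³/s

V = (4/3)πr³
dV/dt = dV/dr · dr/dt = 4πr² · 7
At r = 34: dV/dt = 32368π cm³/s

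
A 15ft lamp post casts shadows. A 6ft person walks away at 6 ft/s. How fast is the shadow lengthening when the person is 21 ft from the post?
4 ft/s

By similar triangles: 15/(x+s) = 6/s
Solving: s = 6x/9
ds/dt = 6/9 · dx/dt = 2/3 · 6 = 4 ft/s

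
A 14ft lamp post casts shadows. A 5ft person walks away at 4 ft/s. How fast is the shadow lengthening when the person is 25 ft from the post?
20/9 ft/s

By similar triangles: 14/(x+s) = 5/s
Solving: s = 5x/9
ds/dt = 5/9 · dx/dt = 5/9 · 4 = 20/9 ft/s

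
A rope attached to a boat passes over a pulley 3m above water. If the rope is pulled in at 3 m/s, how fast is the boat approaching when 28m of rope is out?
84√31/155 ≈ 3.017 m/s

rope² = x² + 3²
x = √(28² - 3²) = 5√31
dx/dt = (rope/x) · d(rope)/dt = (28/(5√31)) · (-3) = -84√31/155 m/s
The boat approaches at 84√31/155 ≈ 3.017 m/s.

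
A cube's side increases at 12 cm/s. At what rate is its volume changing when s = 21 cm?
15876 cm³/s

V = s³
dV/dt = 3s² · ds/dt = 3·21²·12 = 15876 cm³/s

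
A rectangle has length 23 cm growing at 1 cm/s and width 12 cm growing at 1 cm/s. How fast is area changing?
35 cm²/s

A = lw
dA/dt = w·dl/dt + l·dw/dt = 12·1 + 23·1 = 35 cm²/s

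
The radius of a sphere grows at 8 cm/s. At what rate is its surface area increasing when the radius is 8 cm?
512π cm²/s

S = 4πr²
dS/dt = dS/dr · dr/dt = 8πr · 8
At r = 8: dS/dt = 512π cm²/s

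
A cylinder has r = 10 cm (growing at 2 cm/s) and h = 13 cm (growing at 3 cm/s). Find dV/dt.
820π cm³/s

V = πr²h
dV/dt = 2πrh·dr/dt + πr²·dh/dt
= 2π(10)(13)(2) + π(10)²(3)
= 820π cm³/s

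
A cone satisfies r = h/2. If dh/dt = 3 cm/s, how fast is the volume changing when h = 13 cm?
507π/4 cm³/s

V = (1/3)π(h/2)²h = πh³/12
dV/dt = πh²/4 · 3
At h = 13: dV/dt = 507π/4 cm³/s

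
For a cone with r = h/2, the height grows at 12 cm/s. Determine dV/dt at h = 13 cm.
507π cm³/s

V = (1/3)π(h/2)²h = πh³/12
dV/dt = πh²/4 · 12
At h = 13: dV/dt = 507π cm³/s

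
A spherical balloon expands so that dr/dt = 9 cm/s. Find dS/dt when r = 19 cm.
1368π cm²/s

S = 4πr²
dS/dt = dS/dr · dr/dt = 8πr · 9
At r = 19: dS/dt = 1368π cm²/s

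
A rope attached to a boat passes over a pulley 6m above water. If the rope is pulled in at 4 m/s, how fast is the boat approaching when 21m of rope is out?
28√5/15 ≈ 4.174 m/s

rope² = x² + 6²
x = √(21² - 6²) = 9√5
dx/dt = (rope/x) · d(rope)/dt = (21/(9√5)) · (-4) = -28√5/15 m/s
The boat approaches at 28√5/15 ≈ 4.174 m/s.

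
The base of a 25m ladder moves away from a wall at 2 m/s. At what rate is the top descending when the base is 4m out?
8√609/609 ≈ 0.3242 m/s

x² + y² = 25²
2x·dx/dt + 2y·dy/dt = 0
dy/dt = -x/y · dx/dt = -4/√609 · 2 = -8√609/609 m/s
The top is descending at 8√609/609 ≈ 0.3242 m/s.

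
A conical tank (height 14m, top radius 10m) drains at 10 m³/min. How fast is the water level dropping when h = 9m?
98/(405π) ≈ 0.07702 m/min

r/h = 10/14, so r = (5/7)h
V = (1/3)πr²h = (1/3)π((5/7)h)²h = (25/147)πh³
dV/dh = (25/49)πh²
dh/dt = (dV/dt)/(dV/dh) = -10/((25/49)π·9²) = -98/(405π) m/min
The level is dropping at 98/(405π) ≈ 0.07702 m/min.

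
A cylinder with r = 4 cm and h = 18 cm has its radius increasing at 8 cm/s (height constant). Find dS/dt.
416π cm²/s

S = 2πrh + 2πr² (lateral + bases)
dS/dt = (2πh + 4πr)·dr/dt = (2π·18 + 4π·4)·8
= 416π cm²/s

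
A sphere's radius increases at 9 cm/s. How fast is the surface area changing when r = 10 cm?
720π cm²/s

S = 4πr²
dS/dt = dS/dr · dr/dt = 8πr · 9
At r = 10: dS/dt = 720π cm²/s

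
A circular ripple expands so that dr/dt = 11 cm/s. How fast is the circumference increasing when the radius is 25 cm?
22π cm/s

C = 2πr
dC/dt = 2π · dr/dt = 2π · 11 = 22π cm/s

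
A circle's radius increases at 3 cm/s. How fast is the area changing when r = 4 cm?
24π cm²/s

A = πr²
dA/dt = 2πr · dr/dt = 2π(4)(3) = 24π cm²/s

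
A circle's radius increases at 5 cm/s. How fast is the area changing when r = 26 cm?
260π cm²/s

A = πr²
dA/dt = 2πr · dr/dt = 2π(26)(5) = 260π cm²/s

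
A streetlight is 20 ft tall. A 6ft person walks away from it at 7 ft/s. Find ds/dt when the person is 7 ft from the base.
3 ft/s

By similar triangles: 20/(x+s) = 6/s
Solving: s = 6x/14
ds/dt = 6/14 · dx/dt = 3/7 · 7 = 3 ft/s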